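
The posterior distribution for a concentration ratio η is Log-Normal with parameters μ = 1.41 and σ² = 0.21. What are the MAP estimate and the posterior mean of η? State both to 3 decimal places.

Mode = exp(μ − σ²) = exp(1.20) = 3.320.
Mean = exp(μ + σ²/2) = exp(1.515) = 4.549.
The mean is pulled above the mode by the posterior's right skew.

MAP = 3.320, posterior mean = 4.549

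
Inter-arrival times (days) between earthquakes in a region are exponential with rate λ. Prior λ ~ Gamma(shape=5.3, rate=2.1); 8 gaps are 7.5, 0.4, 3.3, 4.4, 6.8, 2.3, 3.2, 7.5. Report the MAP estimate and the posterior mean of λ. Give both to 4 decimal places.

Σ times = 35.4. Posterior: Gamma(shape = 5.3+8 = 13.3, rate = 2.1+35.4 = 37.5).
Mode = (α−1)/β = 12.3/37.5 = 0.3280.
Mean = α/β = 13.3/37.5 = 0.3547.
Right-skewed posterior ⇒ mode < mean.

MAP = 0.3280; posterior mean = 0.3547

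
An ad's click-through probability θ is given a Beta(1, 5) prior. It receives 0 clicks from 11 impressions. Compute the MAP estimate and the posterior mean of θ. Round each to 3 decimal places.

MAP = 0.000; posterior mean = 0.059

Posterior: Beta(1+0, 5+11) = Beta(1, 16).
Since α = 1 ≤ 1 and β > 1, the Beta density is monotone decreasing on [0,1]; the mode is at 0.
Mean = 1/(1+16) = 0.059.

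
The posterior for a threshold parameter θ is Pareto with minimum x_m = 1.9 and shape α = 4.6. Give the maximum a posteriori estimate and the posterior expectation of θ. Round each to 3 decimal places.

The Pareto density is strictly decreasing on [x_m, ∞), so the mode is x_m = 1.900.
Mean = α·x_m/(α−1) = 4.6·1.9/3.6 = 2.428.

MAP = 1.900; posterior mean = 2.428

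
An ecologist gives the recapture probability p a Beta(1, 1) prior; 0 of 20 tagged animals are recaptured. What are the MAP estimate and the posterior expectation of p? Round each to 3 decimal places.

MAP estimate = 0.000, posterior expectation = 0.045

Posterior: Beta(1+0, 1+20) = Beta(1, 21).
Since α = 1 ≤ 1 and β > 1, the Beta density is monotone decreasing on [0,1]; the mode is at 0.
Mean = 1/(1+21) = 0.045.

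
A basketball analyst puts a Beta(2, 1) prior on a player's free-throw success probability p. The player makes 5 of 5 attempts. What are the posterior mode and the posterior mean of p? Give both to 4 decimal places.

MAP: 1.0000. Posterior mean: 0.8750.

Posterior: Beta(2+5, 1+0) = Beta(7, 1).
Since β = 1 ≤ 1 and α > 1, the Beta density is monotone increasing on [0,1]; the mode is at 1.
Mean = 7/(7+1) = 0.8750.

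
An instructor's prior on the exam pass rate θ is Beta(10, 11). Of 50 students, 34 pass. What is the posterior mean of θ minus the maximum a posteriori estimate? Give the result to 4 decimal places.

Posterior: Beta(10+34, 11+16) = Beta(44, 27).
Mode = (44−1)/(44+27−2) = 43/69 = 0.6232.
Mean = 44/(44+27) = 44/71 = 0.6197.
Difference = 0.6197 − 0.6232 = -0.0035.
Mode > mean: the posterior has a left tail.

-0.0035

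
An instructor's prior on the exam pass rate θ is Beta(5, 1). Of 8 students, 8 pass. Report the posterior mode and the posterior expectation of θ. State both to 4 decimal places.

MAP = 1.0000, posterior mean = 0.9286

Posterior: Beta(5+8, 1+0) = Beta(13, 1).
Since β = 1 ≤ 1 and α > 1, the Beta density is monotone increasing on [0,1]; the mode is at 1.
Mean = 13/(13+1) = 0.9286.
The mean is pulled below the mode by the posterior's left skew.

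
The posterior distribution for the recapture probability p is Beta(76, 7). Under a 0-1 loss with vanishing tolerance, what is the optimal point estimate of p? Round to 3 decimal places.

0.926

Mode = (76−1)/(76+7−2) = 75/81 = 0.926.
Mean = 76/(76+7) = 76/83 = 0.916.
This is the posterior mode — the MAP estimate.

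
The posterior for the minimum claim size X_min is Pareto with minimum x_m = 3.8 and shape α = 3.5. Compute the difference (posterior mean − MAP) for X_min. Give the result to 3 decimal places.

1.520

The Pareto density is strictly decreasing on [x_m, ∞), so the mode is x_m = 3.800.
Mean = α·x_m/(α−1) = 3.5·3.8/2.5 = 5.320.
Difference = 5.320 − 3.800 = 1.520.
The mean is pulled above the mode by the posterior's right skew.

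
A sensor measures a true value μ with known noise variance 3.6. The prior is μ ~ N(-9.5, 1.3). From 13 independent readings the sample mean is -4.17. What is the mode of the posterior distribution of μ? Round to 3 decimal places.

-5.106

Posterior for μ is Normal. Precision-weighted mean: (1/1.3·-9.5 + 13/3.6·-4.17) / (1/1.3 + 13/3.6) = -5.106.
A Normal posterior is symmetric, so mode = mean.
This is the posterior mode — the MAP estimate.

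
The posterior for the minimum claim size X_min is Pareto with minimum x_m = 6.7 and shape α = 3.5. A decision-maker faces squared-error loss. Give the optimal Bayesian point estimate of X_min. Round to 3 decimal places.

The Pareto density is strictly decreasing on [x_m, ∞), so the mode is x_m = 6.700.
Mean = α·x_m/(α−1) = 3.5·6.7/2.5 = 9.380.
Squared-error loss ⇒ the optimal estimator is the posterior mean.

9.380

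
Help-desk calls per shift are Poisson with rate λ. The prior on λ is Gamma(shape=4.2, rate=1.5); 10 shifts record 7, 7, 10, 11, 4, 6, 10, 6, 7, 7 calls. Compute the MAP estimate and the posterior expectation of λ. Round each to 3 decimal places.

MAP = 6.800, posterior mean = 6.887

Σ counts = 75. Posterior: Gamma(shape = 4.2+75 = 79.2, rate = 1.5+10 = 11.5).
Mode = (α−1)/β = 78.2/11.5 = 6.800.
Mean = α/β = 79.2/11.5 = 6.887.
The posterior is right-skewed, so the mean exceeds the mode.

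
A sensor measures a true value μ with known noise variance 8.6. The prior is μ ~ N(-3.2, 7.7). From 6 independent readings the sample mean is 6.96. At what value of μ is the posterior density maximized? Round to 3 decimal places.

5.366

Posterior for μ is Normal. Precision-weighted mean: (1/7.7·-3.2 + 6/8.6·6.96) / (1/7.7 + 6/8.6) = 5.366.
A Normal posterior is symmetric, so mode = mean.
This is the posterior mode — the MAP estimate.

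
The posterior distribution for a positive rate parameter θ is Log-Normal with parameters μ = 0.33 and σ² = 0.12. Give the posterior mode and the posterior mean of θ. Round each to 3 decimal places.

Mode = exp(μ − σ²) = exp(0.21) = 1.234.
Mean = exp(μ + σ²/2) = exp(0.390) = 1.477.

θ_MAP = 1.234, E[θ|data] = 1.477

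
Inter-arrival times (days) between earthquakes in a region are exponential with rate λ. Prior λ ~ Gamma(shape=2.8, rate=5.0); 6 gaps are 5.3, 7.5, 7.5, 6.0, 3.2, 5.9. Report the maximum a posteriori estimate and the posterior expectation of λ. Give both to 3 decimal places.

Σ times = 35.4. Posterior: Gamma(shape = 2.8+6 = 8.8, rate = 5.0+35.4 = 40.4).
Mode = (α−1)/β = 7.8/40.4 = 0.193.
Mean = α/β = 8.8/40.4 = 0.218.

MAP: 0.193. Posterior mean: 0.218.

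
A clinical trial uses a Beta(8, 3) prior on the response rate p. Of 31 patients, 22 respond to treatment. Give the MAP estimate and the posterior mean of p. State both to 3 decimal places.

Posterior: Beta(8+22, 3+9) = Beta(30, 12).
Mode = (30−1)/(30+12−2) = 29/40 = 0.725.
Mean = 30/(30+12) = 30/42 = 0.714.
Mode > mean: the posterior has a left tail.

MAP = 0.725, posterior mean = 0.714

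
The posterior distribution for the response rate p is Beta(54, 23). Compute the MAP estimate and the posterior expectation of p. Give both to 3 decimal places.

Mode = (54−1)/(54+23−2) = 53/75 = 0.707.
Mean = 54/(54+23) = 54/77 = 0.701.
The posterior is left-skewed, so the mode exceeds the mean.

MAP = 0.707; posterior mean = 0.701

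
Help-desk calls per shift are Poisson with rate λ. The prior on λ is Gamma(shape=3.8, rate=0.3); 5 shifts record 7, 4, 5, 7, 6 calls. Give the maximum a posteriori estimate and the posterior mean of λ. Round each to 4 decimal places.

Σ counts = 29. Posterior: Gamma(shape = 3.8+29 = 32.8, rate = 0.3+5 = 5.3).
Mode = (α−1)/β = 31.8/5.3 = 6.0000.
Mean = α/β = 32.8/5.3 = 6.1887.
Mean > mode: the posterior has a right tail.

MAP = 6.0000; posterior mean = 6.1887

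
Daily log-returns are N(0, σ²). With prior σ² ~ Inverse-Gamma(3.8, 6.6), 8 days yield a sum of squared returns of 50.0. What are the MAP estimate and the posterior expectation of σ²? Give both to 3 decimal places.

Posterior: Inverse-Gamma(shape = 3.8+8/2 = 7.8, scale = 6.6+50.0/2 = 31.6).
Mode = β/(α+1) = 31.6/8.8 = 3.591.
Mean = β/(α−1) = 31.6/6.8 = 4.647.
Right-skewed posterior ⇒ mode < mean.

MAP: 3.591. Posterior mean: 4.647.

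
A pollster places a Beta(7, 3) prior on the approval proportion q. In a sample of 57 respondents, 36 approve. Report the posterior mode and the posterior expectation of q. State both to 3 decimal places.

Posterior: Beta(7+36, 3+21) = Beta(43, 24).
Mode = (43−1)/(43+24−2) = 42/65 = 0.646.
Mean = 43/(43+24) = 43/67 = 0.642.

MAP = 0.646, posterior mean = 0.642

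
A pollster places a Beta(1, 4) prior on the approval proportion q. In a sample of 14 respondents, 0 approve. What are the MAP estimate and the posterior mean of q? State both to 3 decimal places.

MAP = 0.000, posterior mean = 0.053

Posterior: Beta(1+0, 4+14) = Beta(1, 18).
Since α = 1 ≤ 1 and β > 1, the Beta density is monotone decreasing on [0,1]; the mode is at 0.
Mean = 1/(1+18) = 0.053.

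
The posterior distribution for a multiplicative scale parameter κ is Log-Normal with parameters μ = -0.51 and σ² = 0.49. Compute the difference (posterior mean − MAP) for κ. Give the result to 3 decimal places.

0.399

Mode = exp(μ − σ²) = exp(-1.00) = 0.368.
Mean = exp(μ + σ²/2) = exp(-0.265) = 0.767.
Difference = 0.767 − 0.368 = 0.399.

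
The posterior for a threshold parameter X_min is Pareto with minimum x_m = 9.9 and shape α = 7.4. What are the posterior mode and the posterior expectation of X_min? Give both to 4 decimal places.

MAP = 9.9000, posterior mean = 11.4469

The Pareto density is strictly decreasing on [x_m, ∞), so the mode is x_m = 9.9000.
Mean = α·x_m/(α−1) = 7.4·9.9/6.4 = 11.4469.
Right-skewed posterior ⇒ mode < mean.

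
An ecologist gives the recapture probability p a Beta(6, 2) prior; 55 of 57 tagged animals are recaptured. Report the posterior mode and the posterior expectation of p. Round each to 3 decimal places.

Posterior: Beta(6+55, 2+2) = Beta(61, 4).
Mode = (61−1)/(61+4−2) = 60/63 = 0.952.
Mean = 61/(61+4) = 61/65 = 0.938.

p_MAP = 0.952, E[p|data] = 0.938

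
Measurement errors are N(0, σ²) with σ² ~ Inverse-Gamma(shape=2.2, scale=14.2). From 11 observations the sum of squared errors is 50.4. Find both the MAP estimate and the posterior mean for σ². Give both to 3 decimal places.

MAP = 4.529; posterior mean = 5.881

Posterior: Inverse-Gamma(shape = 2.2+11/2 = 7.7, scale = 14.2+50.4/2 = 39.4).
Mode = β/(α+1) = 39.4/8.7 = 4.529.
Mean = β/(α−1) = 39.4/6.7 = 5.881.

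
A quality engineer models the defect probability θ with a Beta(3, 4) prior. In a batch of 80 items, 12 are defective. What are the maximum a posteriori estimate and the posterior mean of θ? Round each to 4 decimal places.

Posterior: Beta(3+12, 4+68) = Beta(15, 72).
Mode = (15−1)/(15+72−2) = 14/85 = 0.1647.
Mean = 15/(15+72) = 15/87 = 0.1724.

MAP: 0.1647. Posterior mean: 0.1724.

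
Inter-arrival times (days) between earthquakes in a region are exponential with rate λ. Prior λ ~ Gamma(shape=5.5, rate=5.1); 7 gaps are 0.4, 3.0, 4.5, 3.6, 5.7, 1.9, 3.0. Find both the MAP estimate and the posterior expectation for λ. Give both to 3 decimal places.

Σ times = 22.1. Posterior: Gamma(shape = 5.5+7 = 12.5, rate = 5.1+22.1 = 27.2).
Mode = (α−1)/β = 11.5/27.2 = 0.423.
Mean = α/β = 12.5/27.2 = 0.460.

MAP estimate = 0.423, posterior expectation = 0.460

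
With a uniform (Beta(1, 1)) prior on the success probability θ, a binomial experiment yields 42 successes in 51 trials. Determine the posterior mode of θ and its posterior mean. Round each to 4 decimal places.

Posterior: Beta(1+42, 1+9) = Beta(43, 10).
Mode = (43−1)/(43+10−2) = 42/51 = 0.8235.
With a flat prior the MAP equals the MLE, 42/51.
Mean = 43/(43+10) = 43/53 = 0.8113.
Mode > mean: the posterior has a left tail.

MAP = 0.8235, posterior mean = 0.8113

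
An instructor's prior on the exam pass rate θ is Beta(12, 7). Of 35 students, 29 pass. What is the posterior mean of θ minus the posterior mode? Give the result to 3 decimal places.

-0.010

Posterior: Beta(12+29, 7+6) = Beta(41, 13).
Mode = (41−1)/(41+13−2) = 40/52 = 0.769.
Mean = 41/(41+13) = 41/54 = 0.759.
Difference = 0.759 − 0.769 = -0.010.
Left-skewed posterior ⇒ mean < mode.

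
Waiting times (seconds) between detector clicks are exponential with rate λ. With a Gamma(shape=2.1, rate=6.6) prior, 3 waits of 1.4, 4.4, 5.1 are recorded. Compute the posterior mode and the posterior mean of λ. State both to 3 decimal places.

MAP: 0.234. Posterior mean: 0.291.

Σ times = 10.9. Posterior: Gamma(shape = 2.1+3 = 5.1, rate = 6.6+10.9 = 17.5).
Mode = (α−1)/β = 4.1/17.5 = 0.234.
Mean = α/β = 5.1/17.5 = 0.291.
The mean is pulled above the mode by the posterior's right skew.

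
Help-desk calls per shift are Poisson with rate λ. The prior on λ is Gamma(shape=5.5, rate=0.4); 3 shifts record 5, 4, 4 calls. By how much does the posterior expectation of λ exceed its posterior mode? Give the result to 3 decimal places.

0.294

Σ counts = 13. Posterior: Gamma(shape = 5.5+13 = 18.5, rate = 0.4+3 = 3.4).
Mode = (α−1)/β = 17.5/3.4 = 5.147.
Mean = α/β = 18.5/3.4 = 5.441.
Difference = 5.441 − 5.147 = 0.294.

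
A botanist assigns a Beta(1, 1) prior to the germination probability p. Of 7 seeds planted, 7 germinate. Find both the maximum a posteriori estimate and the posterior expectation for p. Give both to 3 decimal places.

Posterior: Beta(1+7, 1+0) = Beta(8, 1).
Since β = 1 ≤ 1 and α > 1, the Beta density is monotone increasing on [0,1]; the mode is at 1.
Mean = 8/(8+1) = 0.889.

MAP = 1.000; posterior mean = 0.889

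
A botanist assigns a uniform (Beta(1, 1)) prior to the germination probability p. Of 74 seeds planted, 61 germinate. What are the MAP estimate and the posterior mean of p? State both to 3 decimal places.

MAP = 0.824, posterior mean = 0.816

Posterior: Beta(1+61, 1+13) = Beta(62, 14).
Mode = (62−1)/(62+14−2) = 61/74 = 0.824.
With a flat prior the MAP equals the MLE, 61/74.
Mean = 62/(62+14) = 62/76 = 0.816.
The mean is pulled below the mode by the posterior's left skew.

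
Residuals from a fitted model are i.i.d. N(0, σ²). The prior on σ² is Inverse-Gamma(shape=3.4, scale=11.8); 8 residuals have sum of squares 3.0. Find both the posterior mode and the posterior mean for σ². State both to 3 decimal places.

Posterior: Inverse-Gamma(shape = 3.4+8/2 = 7.4, scale = 11.8+3.0/2 = 13.3).
Mode = β/(α+1) = 13.3/8.4 = 1.583.
Mean = β/(α−1) = 13.3/6.4 = 2.078.

σ²_MAP = 1.583, E[σ²|data] = 2.078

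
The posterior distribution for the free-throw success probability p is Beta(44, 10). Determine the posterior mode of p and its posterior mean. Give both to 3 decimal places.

Mode = (44−1)/(44+10−2) = 43/52 = 0.827.
Mean = 44/(44+10) = 44/54 = 0.815.
The mean is pulled below the mode by the posterior's left skew.

MAP = 0.827, posterior mean = 0.815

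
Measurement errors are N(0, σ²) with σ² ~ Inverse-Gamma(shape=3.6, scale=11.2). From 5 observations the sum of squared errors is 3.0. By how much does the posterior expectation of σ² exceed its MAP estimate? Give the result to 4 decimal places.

Posterior: Inverse-Gamma(shape = 3.6+5/2 = 6.1, scale = 11.2+3.0/2 = 12.7).
Mode = β/(α+1) = 12.7/7.1 = 1.7887.
Mean = β/(α−1) = 12.7/5.1 = 2.4902.
Difference = 2.4902 − 1.7887 = 0.7015.
The mean is pulled above the mode by the posterior's right skew.

0.7015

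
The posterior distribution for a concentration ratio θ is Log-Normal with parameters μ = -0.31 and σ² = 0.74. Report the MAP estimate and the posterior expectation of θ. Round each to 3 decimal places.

MAP = 0.350; posterior mean = 1.062

Mode = exp(μ − σ²) = exp(-1.05) = 0.350.
Mean = exp(μ + σ²/2) = exp(0.060) = 1.062.
The posterior is right-skewed, so the mean exceeds the mode.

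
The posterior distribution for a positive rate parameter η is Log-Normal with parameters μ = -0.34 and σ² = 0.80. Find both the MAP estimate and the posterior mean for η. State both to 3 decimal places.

Mode = exp(μ − σ²) = exp(-1.14) = 0.320.
Mean = exp(μ + σ²/2) = exp(0.060) = 1.062.
Mean > mode: the posterior has a right tail.

MAP: 0.320. Posterior mean: 1.062.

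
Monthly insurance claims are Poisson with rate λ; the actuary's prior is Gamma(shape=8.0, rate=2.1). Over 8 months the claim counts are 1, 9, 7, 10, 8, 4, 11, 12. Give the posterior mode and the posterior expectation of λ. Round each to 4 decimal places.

Σ counts = 62. Posterior: Gamma(shape = 8.0+62 = 70.0, rate = 2.1+8 = 10.1).
Mode = (α−1)/β = 69.0/10.1 = 6.8317.
Mean = α/β = 70.0/10.1 = 6.9307.

MAP = 6.8317; posterior mean = 6.9307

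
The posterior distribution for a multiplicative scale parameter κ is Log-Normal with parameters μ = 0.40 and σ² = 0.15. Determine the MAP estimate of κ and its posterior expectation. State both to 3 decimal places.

MAP = 1.284, posterior mean = 1.608

Mode = exp(μ − σ²) = exp(0.25) = 1.284.
Mean = exp(μ + σ²/2) = exp(0.475) = 1.608.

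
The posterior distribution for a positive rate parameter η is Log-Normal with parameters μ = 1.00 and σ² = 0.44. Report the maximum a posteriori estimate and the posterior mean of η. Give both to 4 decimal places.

Mode = exp(μ − σ²) = exp(0.56) = 1.7507.
Mean = exp(μ + σ²/2) = exp(1.220) = 3.3872.

MAP: 1.7507. Posterior mean: 3.3872.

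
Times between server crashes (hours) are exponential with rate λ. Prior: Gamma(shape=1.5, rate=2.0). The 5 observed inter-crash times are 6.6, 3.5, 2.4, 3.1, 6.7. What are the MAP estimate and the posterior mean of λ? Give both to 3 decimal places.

λ_MAP = 0.226, E[λ|data] = 0.267

Σ times = 22.3. Posterior: Gamma(shape = 1.5+5 = 6.5, rate = 2.0+22.3 = 24.3).
Mode = (α−1)/β = 5.5/24.3 = 0.226.
Mean = α/β = 6.5/24.3 = 0.267.
The mean is pulled above the mode by the posterior's right skew.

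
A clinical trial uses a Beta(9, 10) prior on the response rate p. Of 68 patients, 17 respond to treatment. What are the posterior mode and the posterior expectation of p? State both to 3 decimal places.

MAP = 0.294, posterior mean = 0.299

Posterior: Beta(9+17, 10+51) = Beta(26, 61).
Mode = (26−1)/(26+61−2) = 25/85 = 0.294.
Mean = 26/(26+61) = 26/87 = 0.299.
The mean is pulled above the mode by the posterior's right skew.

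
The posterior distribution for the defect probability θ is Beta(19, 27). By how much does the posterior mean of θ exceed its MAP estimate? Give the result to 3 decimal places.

0.004

Mode = (19−1)/(19+27−2) = 18/44 = 0.409.
Mean = 19/(19+27) = 19/46 = 0.413.
Difference = 0.413 − 0.409 = 0.004.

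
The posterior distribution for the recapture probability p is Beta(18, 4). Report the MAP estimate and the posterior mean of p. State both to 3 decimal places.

Mode = (18−1)/(18+4−2) = 17/20 = 0.850.
Mean = 18/(18+4) = 18/22 = 0.818.
The mean is pulled below the mode by the posterior's left skew.

MAP: 0.850. Posterior mean: 0.818.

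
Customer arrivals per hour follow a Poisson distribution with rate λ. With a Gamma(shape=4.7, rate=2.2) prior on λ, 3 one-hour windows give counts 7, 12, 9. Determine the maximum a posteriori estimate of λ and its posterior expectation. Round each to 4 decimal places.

Σ counts = 28. Posterior: Gamma(shape = 4.7+28 = 32.7, rate = 2.2+3 = 5.2).
Mode = (α−1)/β = 31.7/5.2 = 6.0962.
Mean = α/β = 32.7/5.2 = 6.2885.

λ_MAP = 6.0962, E[λ|data] = 6.2885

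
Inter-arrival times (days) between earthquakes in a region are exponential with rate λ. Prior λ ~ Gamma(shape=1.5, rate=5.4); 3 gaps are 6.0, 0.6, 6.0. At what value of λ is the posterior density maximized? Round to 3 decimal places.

0.194

Σ times = 12.6. Posterior: Gamma(shape = 1.5+3 = 4.5, rate = 5.4+12.6 = 18.0).
Mode = (α−1)/β = 3.5/18.0 = 0.194.
Mean = α/β = 4.5/18.0 = 0.250.
This is the posterior mode — the MAP estimate.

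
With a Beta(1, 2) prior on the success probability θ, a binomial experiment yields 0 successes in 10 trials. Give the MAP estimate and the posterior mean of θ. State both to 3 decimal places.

MAP estimate = 0.000, posterior mean = 0.077

Posterior: Beta(1+0, 2+10) = Beta(1, 12).
Since α = 1 ≤ 1 and β > 1, the Beta density is monotone decreasing on [0,1]; the mode is at 0.
Mean = 1/(1+12) = 0.077.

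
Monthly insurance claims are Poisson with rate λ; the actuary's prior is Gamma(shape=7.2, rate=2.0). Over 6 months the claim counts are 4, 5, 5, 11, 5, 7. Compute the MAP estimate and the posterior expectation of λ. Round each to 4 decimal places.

Σ counts = 37. Posterior: Gamma(shape = 7.2+37 = 44.2, rate = 2.0+6 = 8.0).
Mode = (α−1)/β = 43.2/8.0 = 5.4000.
Mean = α/β = 44.2/8.0 = 5.5250.
Right-skewed posterior ⇒ mode < mean.

MAP = 5.4000; posterior mean = 5.5250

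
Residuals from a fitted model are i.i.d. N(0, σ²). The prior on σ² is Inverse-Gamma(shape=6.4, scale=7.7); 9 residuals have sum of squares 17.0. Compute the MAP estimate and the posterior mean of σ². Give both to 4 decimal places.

Posterior: Inverse-Gamma(shape = 6.4+9/2 = 10.9, scale = 7.7+17.0/2 = 16.2).
Mode = β/(α+1) = 16.2/11.9 = 1.3613.
Mean = β/(α−1) = 16.2/9.9 = 1.6364.

σ²_MAP = 1.3613, E[σ²|data] = 1.6364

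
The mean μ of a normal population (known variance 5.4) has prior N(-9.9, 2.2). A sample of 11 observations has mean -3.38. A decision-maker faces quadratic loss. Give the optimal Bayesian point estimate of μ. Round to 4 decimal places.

-4.5695

Posterior for μ is Normal. Precision-weighted mean: (1/2.2·-9.9 + 11/5.4·-3.38) / (1/2.2 + 11/5.4) = -4.5695.
A Normal posterior is symmetric, so mode = mean.
Quadratic loss ⇒ the optimal estimator is the posterior mean.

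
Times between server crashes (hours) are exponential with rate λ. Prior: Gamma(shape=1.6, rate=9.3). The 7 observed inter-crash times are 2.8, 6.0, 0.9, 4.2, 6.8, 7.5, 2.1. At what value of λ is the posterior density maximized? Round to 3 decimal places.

0.192

Σ times = 30.3. Posterior: Gamma(shape = 1.6+7 = 8.6, rate = 9.3+30.3 = 39.6).
Mode = (α−1)/β = 7.6/39.6 = 0.192.
Mean = α/β = 8.6/39.6 = 0.217.
This is the posterior mode — the MAP estimate.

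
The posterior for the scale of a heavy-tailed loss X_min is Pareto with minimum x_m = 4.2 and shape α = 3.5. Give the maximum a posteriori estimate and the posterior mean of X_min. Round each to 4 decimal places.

The Pareto density is strictly decreasing on [x_m, ∞), so the mode is x_m = 4.2000.
Mean = α·x_m/(α−1) = 3.5·4.2/2.5 = 5.8800.
The mean is pulled above the mode by the posterior's right skew.

MAP = 4.2000; posterior mean = 5.8800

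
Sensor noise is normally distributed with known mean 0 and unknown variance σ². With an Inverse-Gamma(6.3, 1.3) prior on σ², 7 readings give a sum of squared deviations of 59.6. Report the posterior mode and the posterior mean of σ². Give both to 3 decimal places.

σ²_MAP = 2.880, E[σ²|data] = 3.534

Posterior: Inverse-Gamma(shape = 6.3+7/2 = 9.8, scale = 1.3+59.6/2 = 31.1).
Mode = β/(α+1) = 31.1/10.8 = 2.880.
Mean = β/(α−1) = 31.1/8.8 = 3.534.
The mean is pulled above the mode by the posterior's right skew.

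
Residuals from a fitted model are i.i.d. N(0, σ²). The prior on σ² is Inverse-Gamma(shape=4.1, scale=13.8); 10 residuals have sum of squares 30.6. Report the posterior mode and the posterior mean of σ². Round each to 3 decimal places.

MAP = 2.881, posterior mean = 3.593

Posterior: Inverse-Gamma(shape = 4.1+10/2 = 9.1, scale = 13.8+30.6/2 = 29.1).
Mode = β/(α+1) = 29.1/10.1 = 2.881.
Mean = β/(α−1) = 29.1/8.1 = 3.593.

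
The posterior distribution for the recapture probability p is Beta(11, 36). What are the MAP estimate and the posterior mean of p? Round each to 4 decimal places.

Mode = (11−1)/(11+36−2) = 10/45 = 0.2222.
Mean = 11/(11+36) = 11/47 = 0.2340.

p_MAP = 0.2222, E[p|data] = 0.2340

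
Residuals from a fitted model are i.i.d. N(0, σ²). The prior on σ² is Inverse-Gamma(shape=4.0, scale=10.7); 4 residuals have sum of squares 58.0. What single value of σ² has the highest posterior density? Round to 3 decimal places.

Posterior: Inverse-Gamma(shape = 4.0+4/2 = 6.0, scale = 10.7+58.0/2 = 39.7).
Mode = β/(α+1) = 39.7/7.0 = 5.671.
Mean = β/(α−1) = 39.7/5.0 = 7.940.
This is the posterior mode — the MAP estimate.

5.671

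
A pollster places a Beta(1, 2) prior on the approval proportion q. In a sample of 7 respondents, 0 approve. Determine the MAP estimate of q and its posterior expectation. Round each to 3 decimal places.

MAP = 0.000; posterior mean = 0.100

Posterior: Beta(1+0, 2+7) = Beta(1, 9).
Since α = 1 ≤ 1 and β > 1, the Beta density is monotone decreasing on [0,1]; the mode is at 0.
Mean = 1/(1+9) = 0.100.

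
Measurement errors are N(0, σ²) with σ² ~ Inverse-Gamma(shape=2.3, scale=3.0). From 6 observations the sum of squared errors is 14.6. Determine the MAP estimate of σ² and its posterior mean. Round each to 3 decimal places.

MAP: 1.635. Posterior mean: 2.395.

Posterior: Inverse-Gamma(shape = 2.3+6/2 = 5.3, scale = 3.0+14.6/2 = 10.3).
Mode = β/(α+1) = 10.3/6.3 = 1.635.
Mean = β/(α−1) = 10.3/4.3 = 2.395.
The mean is pulled above the mode by the posterior's right skew.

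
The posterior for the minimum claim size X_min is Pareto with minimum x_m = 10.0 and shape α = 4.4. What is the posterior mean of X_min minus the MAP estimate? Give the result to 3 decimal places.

The Pareto density is strictly decreasing on [x_m, ∞), so the mode is x_m = 10.000.
Mean = α·x_m/(α−1) = 4.4·10.0/3.4 = 12.941.
Difference = 12.941 − 10.000 = 2.941.
The mean is pulled above the mode by the posterior's right skew.

2.941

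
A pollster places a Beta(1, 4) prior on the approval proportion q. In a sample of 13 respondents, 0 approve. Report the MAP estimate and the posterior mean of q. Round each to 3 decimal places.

Posterior: Beta(1+0, 4+13) = Beta(1, 17).
Since α = 1 ≤ 1 and β > 1, the Beta density is monotone decreasing on [0,1]; the mode is at 0.
Mean = 1/(1+17) = 0.056.
Mean > mode: the posterior has a right tail.

MAP estimate = 0.000, posterior mean = 0.056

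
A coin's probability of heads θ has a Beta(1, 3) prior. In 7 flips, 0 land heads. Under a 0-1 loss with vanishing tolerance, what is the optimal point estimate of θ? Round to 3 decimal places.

Posterior: Beta(1+0, 3+7) = Beta(1, 10).
Since α = 1 ≤ 1 and β > 1, the Beta density is monotone decreasing on [0,1]; the mode is at 0.
Mean = 1/(1+10) = 0.091.
This is the posterior mode — the MAP estimate.

0.000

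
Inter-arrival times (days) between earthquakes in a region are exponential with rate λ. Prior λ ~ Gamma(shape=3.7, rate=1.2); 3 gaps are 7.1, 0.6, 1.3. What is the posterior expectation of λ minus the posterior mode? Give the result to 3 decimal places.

Σ times = 9.0. Posterior: Gamma(shape = 3.7+3 = 6.7, rate = 1.2+9.0 = 10.2).
Mode = (α−1)/β = 5.7/10.2 = 0.559.
Mean = α/β = 6.7/10.2 = 0.657.
Difference = 0.657 − 0.559 = 0.098.

0.098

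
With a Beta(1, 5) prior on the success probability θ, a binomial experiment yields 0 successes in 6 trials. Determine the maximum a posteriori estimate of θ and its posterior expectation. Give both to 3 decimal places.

MAP: 0.000. Posterior mean: 0.083.

Posterior: Beta(1+0, 5+6) = Beta(1, 11).
Since α = 1 ≤ 1 and β > 1, the Beta density is monotone decreasing on [0,1]; the mode is at 0.
Mean = 1/(1+11) = 0.083.
The mean is pulled above the mode by the posterior's right skew.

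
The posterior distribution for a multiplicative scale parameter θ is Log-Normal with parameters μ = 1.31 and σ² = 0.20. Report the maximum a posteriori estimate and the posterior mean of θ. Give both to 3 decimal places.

Mode = exp(μ − σ²) = exp(1.11) = 3.034.
Mean = exp(μ + σ²/2) = exp(1.410) = 4.096.

MAP = 3.034; posterior mean = 4.096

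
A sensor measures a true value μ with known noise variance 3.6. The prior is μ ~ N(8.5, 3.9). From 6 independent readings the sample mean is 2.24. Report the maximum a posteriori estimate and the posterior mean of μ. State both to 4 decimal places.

Posterior for μ is Normal. Precision-weighted mean: (1/3.9·8.5 + 6/3.6·2.24) / (1/3.9 + 6/3.6) = 3.0747.
A Normal posterior is symmetric, so mode = mean.

MAP: 3.0747. Posterior mean: 3.0747.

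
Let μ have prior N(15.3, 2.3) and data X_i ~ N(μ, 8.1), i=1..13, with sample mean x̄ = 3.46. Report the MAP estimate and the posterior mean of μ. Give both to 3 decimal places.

Posterior for μ is Normal. Precision-weighted mean: (1/2.3·15.3 + 13/8.1·3.46) / (1/2.3 + 13/8.1) = 5.984.
A Normal posterior is symmetric, so mode = mean.

MAP = 5.984; posterior mean = 5.984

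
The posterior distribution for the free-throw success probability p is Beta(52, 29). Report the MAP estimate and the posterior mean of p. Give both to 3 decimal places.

p_MAP = 0.646, E[p|data] = 0.642

Mode = (52−1)/(52+29−2) = 51/79 = 0.646.
Mean = 52/(52+29) = 52/81 = 0.642.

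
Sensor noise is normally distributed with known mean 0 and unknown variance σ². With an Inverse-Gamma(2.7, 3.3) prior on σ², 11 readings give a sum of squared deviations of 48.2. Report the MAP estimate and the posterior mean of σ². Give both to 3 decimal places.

MAP: 2.978. Posterior mean: 3.806.

Posterior: Inverse-Gamma(shape = 2.7+11/2 = 8.2, scale = 3.3+48.2/2 = 27.4).
Mode = β/(α+1) = 27.4/9.2 = 2.978.
Mean = β/(α−1) = 27.4/7.2 = 3.806.
The posterior is right-skewed, so the mean exceeds the mode.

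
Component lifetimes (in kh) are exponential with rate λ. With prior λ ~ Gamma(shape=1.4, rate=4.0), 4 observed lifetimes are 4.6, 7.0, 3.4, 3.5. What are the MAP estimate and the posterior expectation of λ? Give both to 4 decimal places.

MAP = 0.1956; posterior mean = 0.2400

Σ times = 18.5. Posterior: Gamma(shape = 1.4+4 = 5.4, rate = 4.0+18.5 = 22.5).
Mode = (α−1)/β = 4.4/22.5 = 0.1956.
Mean = α/β = 5.4/22.5 = 0.2400.
Mean > mode: the posterior has a right tail.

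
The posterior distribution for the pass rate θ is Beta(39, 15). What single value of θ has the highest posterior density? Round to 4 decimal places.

0.7308

Mode = (39−1)/(39+15−2) = 38/52 = 0.7308.
Mean = 39/(39+15) = 39/54 = 0.7222.
This is the posterior mode — the MAP estimate.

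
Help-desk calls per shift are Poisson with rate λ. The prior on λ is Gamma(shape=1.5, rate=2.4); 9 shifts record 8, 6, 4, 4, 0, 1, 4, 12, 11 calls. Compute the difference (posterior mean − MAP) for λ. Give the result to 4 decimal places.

0.0877

Σ counts = 50. Posterior: Gamma(shape = 1.5+50 = 51.5, rate = 2.4+9 = 11.4).
Mode = (α−1)/β = 50.5/11.4 = 4.4298.
Mean = α/β = 51.5/11.4 = 4.5175.
Difference = 4.5175 − 4.4298 = 0.0877.
Mean > mode: the posterior has a right tail.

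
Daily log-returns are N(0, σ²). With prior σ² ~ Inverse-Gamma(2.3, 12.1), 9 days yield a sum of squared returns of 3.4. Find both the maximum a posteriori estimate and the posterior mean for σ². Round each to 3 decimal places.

MAP = 1.769, posterior mean = 2.379

Posterior: Inverse-Gamma(shape = 2.3+9/2 = 6.8, scale = 12.1+3.4/2 = 13.8).
Mode = β/(α+1) = 13.8/7.8 = 1.769.
Mean = β/(α−1) = 13.8/5.8 = 2.379.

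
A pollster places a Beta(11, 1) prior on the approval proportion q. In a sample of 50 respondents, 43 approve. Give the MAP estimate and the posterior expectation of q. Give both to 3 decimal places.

Posterior: Beta(11+43, 1+7) = Beta(54, 8).
Mode = (54−1)/(54+8−2) = 53/60 = 0.883.
Mean = 54/(54+8) = 54/62 = 0.871.
Mode > mean: the posterior has a left tail.

q_MAP = 0.883, E[q|data] = 0.871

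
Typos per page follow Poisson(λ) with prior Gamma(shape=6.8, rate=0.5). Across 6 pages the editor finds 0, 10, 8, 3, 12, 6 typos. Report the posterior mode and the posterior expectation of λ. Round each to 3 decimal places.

λ_MAP = 6.892, E[λ|data] = 7.046

Σ counts = 39. Posterior: Gamma(shape = 6.8+39 = 45.8, rate = 0.5+6 = 6.5).
Mode = (α−1)/β = 44.8/6.5 = 6.892.
Mean = α/β = 45.8/6.5 = 7.046.
The mean is pulled above the mode by the posterior's right skew.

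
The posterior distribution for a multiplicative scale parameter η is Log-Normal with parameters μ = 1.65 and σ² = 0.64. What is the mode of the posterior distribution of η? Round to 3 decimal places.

Mode = exp(μ − σ²) = exp(1.01) = 2.746.
Mean = exp(μ + σ²/2) = exp(1.970) = 7.171.
This is the posterior mode — the MAP estimate.

2.746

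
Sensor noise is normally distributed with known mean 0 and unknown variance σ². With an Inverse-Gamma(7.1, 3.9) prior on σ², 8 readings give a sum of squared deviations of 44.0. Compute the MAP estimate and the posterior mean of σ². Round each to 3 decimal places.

MAP = 2.140, posterior mean = 2.564

Posterior: Inverse-Gamma(shape = 7.1+8/2 = 11.1, scale = 3.9+44.0/2 = 25.9).
Mode = β/(α+1) = 25.9/12.1 = 2.140.
Mean = β/(α−1) = 25.9/10.1 = 2.564.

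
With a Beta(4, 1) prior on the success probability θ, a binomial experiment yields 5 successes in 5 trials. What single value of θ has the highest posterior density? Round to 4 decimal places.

Posterior: Beta(4+5, 1+0) = Beta(9, 1).
Since β = 1 ≤ 1 and α > 1, the Beta density is monotone increasing on [0,1]; the mode is at 1.
Mean = 9/(9+1) = 0.9000.
This is the posterior mode — the MAP estimate.

1.0000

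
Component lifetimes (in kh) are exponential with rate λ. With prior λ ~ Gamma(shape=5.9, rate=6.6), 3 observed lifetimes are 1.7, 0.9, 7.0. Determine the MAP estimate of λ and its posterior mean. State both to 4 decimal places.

MAP = 0.4877, posterior mean = 0.5494

Σ times = 9.6. Posterior: Gamma(shape = 5.9+3 = 8.9, rate = 6.6+9.6 = 16.2).
Mode = (α−1)/β = 7.9/16.2 = 0.4877.
Mean = α/β = 8.9/16.2 = 0.5494.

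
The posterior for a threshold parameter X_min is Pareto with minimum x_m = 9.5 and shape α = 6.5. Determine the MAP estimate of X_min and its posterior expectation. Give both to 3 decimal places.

The Pareto density is strictly decreasing on [x_m, ∞), so the mode is x_m = 9.500.
Mean = α·x_m/(α−1) = 6.5·9.5/5.5 = 11.227.

MAP = 9.500; posterior mean = 11.227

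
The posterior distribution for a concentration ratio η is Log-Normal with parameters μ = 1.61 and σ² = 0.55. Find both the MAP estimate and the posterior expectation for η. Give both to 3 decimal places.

MAP = 2.886; posterior mean = 6.586

Mode = exp(μ − σ²) = exp(1.06) = 2.886.
Mean = exp(μ + σ²/2) = exp(1.885) = 6.586.
Mean > mode: the posterior has a right tail.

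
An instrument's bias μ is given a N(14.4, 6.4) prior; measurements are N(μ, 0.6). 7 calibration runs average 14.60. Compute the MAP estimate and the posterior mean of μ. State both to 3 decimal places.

Posterior for μ is Normal. Precision-weighted mean: (1/6.4·14.4 + 7/0.6·14.60) / (1/6.4 + 7/0.6) = 14.597.
A Normal posterior is symmetric, so mode = mean.

μ_MAP = 14.597, E[μ|data] = 14.597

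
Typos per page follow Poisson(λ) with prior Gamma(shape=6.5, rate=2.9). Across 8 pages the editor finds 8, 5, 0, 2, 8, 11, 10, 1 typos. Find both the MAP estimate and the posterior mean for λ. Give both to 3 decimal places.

Σ counts = 45. Posterior: Gamma(shape = 6.5+45 = 51.5, rate = 2.9+8 = 10.9).
Mode = (α−1)/β = 50.5/10.9 = 4.633.
Mean = α/β = 51.5/10.9 = 4.725.
The posterior is right-skewed, so the mean exceeds the mode.

MAP estimate = 4.633, posterior mean = 4.725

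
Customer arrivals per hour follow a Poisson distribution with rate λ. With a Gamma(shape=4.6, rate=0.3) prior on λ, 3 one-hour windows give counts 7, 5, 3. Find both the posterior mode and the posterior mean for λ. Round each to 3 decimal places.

posterior mode = 5.636, posterior mean = 5.939

Σ counts = 15. Posterior: Gamma(shape = 4.6+15 = 19.6, rate = 0.3+3 = 3.3).
Mode = (α−1)/β = 18.6/3.3 = 5.636.
Mean = α/β = 19.6/3.3 = 5.939.
Mean > mode: the posterior has a right tail.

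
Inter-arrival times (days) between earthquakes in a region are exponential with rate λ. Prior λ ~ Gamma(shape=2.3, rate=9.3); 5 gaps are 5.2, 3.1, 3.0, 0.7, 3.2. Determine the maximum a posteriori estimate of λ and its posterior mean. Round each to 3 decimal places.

Σ times = 15.2. Posterior: Gamma(shape = 2.3+5 = 7.3, rate = 9.3+15.2 = 24.5).
Mode = (α−1)/β = 6.3/24.5 = 0.257.
Mean = α/β = 7.3/24.5 = 0.298.
Right-skewed posterior ⇒ mode < mean.

maximum a posteriori estimate = 0.257, posterior mean = 0.298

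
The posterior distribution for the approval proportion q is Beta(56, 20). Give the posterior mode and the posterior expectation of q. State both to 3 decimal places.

posterior mode = 0.743, posterior expectation = 0.737

Mode = (56−1)/(56+20−2) = 55/74 = 0.743.
Mean = 56/(56+20) = 56/76 = 0.737.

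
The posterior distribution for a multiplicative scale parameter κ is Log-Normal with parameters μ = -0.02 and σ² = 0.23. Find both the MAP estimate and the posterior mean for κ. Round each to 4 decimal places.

MAP: 0.7788. Posterior mean: 1.0997.

Mode = exp(μ − σ²) = exp(-0.25) = 0.7788.
Mean = exp(μ + σ²/2) = exp(0.095) = 1.0997.
The posterior is right-skewed, so the mean exceeds the mode.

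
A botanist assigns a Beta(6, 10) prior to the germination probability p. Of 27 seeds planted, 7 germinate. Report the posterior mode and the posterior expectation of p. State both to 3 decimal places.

Posterior: Beta(6+7, 10+20) = Beta(13, 30).
Mode = (13−1)/(13+30−2) = 12/41 = 0.293.
Mean = 13/(13+30) = 13/43 = 0.302.

MAP: 0.293. Posterior mean: 0.302.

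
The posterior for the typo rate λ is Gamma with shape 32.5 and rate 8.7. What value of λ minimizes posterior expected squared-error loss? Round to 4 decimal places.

3.7356

Mode = (α−1)/β = 31.5/8.7 = 3.6207.
Mean = α/β = 32.5/8.7 = 3.7356.
Squared-error loss ⇒ the optimal estimator is the posterior mean.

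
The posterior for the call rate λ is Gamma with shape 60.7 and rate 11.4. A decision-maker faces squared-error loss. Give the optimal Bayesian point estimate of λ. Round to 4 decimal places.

5.3246

Mode = (α−1)/β = 59.7/11.4 = 5.2368.
Mean = α/β = 60.7/11.4 = 5.3246.
Squared-error loss ⇒ the optimal estimator is the posterior mean.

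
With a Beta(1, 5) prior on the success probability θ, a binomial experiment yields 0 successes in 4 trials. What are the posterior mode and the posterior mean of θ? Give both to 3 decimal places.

Posterior: Beta(1+0, 5+4) = Beta(1, 9).
Since α = 1 ≤ 1 and β > 1, the Beta density is monotone decreasing on [0,1]; the mode is at 0.
Mean = 1/(1+9) = 0.100.
Right-skewed posterior ⇒ mode < mean.

MAP = 0.000, posterior mean = 0.100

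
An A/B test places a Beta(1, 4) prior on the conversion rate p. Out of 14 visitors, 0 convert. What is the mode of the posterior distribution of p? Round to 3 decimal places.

0.000

Posterior: Beta(1+0, 4+14) = Beta(1, 18).
Since α = 1 ≤ 1 and β > 1, the Beta density is monotone decreasing on [0,1]; the mode is at 0.
Mean = 1/(1+18) = 0.053.
This is the posterior mode — the MAP estimate.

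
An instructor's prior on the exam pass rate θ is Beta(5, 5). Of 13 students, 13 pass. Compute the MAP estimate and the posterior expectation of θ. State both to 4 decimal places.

Posterior: Beta(5+13, 5+0) = Beta(18, 5).
Mode = (18−1)/(18+5−2) = 17/21 = 0.8095.
Mean = 18/(18+5) = 18/23 = 0.7826.
The posterior is left-skewed, so the mode exceeds the mean.

MAP: 0.8095. Posterior mean: 0.7826.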